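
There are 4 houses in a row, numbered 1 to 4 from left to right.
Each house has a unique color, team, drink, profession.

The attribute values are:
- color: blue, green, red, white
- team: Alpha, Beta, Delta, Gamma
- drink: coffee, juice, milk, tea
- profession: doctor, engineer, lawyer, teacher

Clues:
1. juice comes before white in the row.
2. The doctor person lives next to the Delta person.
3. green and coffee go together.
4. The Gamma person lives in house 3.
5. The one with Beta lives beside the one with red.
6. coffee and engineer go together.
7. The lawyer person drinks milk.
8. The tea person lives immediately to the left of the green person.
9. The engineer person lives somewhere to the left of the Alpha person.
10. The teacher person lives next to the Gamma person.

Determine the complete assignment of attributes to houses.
Solution:

House | Color | Team | Drink | Profession
-----------------------------------------
  1   | blue | Beta | juice | doctor
  2   | red | Delta | tea | teacher
  3   | green | Gamma | coffee | engineer
  4   | white | Alpha | milk | lawyer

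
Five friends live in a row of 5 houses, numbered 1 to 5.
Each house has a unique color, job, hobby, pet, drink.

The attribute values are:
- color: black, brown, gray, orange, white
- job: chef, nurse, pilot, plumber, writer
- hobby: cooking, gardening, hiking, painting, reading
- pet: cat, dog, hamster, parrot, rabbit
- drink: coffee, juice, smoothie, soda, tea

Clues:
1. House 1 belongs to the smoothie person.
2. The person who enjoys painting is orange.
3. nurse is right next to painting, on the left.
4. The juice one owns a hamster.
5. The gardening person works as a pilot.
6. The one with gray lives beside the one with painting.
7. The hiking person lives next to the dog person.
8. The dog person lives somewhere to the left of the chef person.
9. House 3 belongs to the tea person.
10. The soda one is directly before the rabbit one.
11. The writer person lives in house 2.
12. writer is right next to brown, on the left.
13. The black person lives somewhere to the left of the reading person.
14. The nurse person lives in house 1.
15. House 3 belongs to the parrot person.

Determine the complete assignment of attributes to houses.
Solution:

House | Color | Job | Hobby | Pet | Drink
-----------------------------------------
  1   | gray | nurse | cooking | cat | smoothie
  2   | orange | writer | painting | hamster | juice
  3   | brown | plumber | hiking | parrot | tea
  4   | black | pilot | gardening | dog | soda
  5   | white | chef | reading | rabbit | coffee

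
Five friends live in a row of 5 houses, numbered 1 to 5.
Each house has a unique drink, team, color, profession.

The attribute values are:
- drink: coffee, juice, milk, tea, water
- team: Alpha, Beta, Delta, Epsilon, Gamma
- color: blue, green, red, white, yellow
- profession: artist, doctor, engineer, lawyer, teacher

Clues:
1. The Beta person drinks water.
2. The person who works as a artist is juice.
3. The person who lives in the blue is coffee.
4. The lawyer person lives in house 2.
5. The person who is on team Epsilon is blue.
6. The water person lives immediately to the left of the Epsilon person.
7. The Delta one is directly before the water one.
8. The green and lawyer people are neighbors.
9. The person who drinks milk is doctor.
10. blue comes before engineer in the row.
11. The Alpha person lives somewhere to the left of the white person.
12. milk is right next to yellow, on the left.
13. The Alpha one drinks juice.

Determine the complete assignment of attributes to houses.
Solution:

House | Drink | Team | Color | Profession
-----------------------------------------
  1   | milk | Delta | green | doctor
  2   | water | Beta | yellow | lawyer
  3   | coffee | Epsilon | blue | teacher
  4   | juice | Alpha | red | artist
  5   | tea | Gamma | white | engineer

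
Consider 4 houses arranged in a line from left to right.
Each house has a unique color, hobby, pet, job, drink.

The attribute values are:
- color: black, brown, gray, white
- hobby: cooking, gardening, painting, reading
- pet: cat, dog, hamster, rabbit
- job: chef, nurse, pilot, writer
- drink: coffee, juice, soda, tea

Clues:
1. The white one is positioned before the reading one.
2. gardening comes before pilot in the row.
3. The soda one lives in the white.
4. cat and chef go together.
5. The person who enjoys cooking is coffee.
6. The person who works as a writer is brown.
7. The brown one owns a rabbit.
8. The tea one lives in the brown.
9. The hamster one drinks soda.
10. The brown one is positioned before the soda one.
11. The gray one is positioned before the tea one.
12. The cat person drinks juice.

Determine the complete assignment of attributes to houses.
Solution:

House | Color | Hobby | Pet | Job | Drink
-----------------------------------------
  1   | gray | cooking | dog | nurse | coffee
  2   | brown | gardening | rabbit | writer | tea
  3   | white | painting | hamster | pilot | soda
  4   | black | reading | cat | chef | juice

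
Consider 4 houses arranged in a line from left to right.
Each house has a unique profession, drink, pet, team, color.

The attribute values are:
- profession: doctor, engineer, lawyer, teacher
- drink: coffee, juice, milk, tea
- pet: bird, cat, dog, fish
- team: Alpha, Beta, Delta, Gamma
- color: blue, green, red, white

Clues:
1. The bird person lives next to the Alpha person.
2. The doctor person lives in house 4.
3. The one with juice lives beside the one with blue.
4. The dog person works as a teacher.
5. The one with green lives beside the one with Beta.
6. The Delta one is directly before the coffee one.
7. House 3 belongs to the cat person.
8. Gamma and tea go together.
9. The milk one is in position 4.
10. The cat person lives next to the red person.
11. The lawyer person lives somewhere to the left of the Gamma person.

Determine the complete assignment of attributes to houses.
Solution:

House | Profession | Drink | Pet | Team | Color
-----------------------------------------------
  1   | lawyer | juice | bird | Delta | white
  2   | teacher | coffee | dog | Alpha | blue
  3   | engineer | tea | cat | Gamma | green
  4   | doctor | milk | fish | Beta | red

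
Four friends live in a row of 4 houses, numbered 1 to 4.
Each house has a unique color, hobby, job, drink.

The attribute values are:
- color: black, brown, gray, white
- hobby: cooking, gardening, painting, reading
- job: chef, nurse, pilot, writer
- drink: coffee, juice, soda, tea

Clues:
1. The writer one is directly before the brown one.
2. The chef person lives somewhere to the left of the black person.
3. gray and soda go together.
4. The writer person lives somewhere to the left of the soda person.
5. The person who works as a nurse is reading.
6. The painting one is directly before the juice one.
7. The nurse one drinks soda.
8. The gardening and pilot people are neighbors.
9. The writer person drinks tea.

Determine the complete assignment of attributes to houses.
Solution:

House | Color | Hobby | Job | Drink
-----------------------------------
  1   | white | painting | writer | tea
  2   | brown | gardening | chef | juice
  3   | black | cooking | pilot | coffee
  4   | gray | reading | nurse | soda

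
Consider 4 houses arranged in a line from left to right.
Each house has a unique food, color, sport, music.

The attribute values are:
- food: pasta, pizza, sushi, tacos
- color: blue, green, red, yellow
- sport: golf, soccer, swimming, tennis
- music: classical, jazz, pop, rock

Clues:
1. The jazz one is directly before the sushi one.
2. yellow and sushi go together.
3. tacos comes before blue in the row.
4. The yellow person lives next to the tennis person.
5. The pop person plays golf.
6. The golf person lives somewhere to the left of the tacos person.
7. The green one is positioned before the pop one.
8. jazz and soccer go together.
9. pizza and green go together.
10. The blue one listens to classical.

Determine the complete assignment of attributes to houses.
Solution:

House | Food | Color | Sport | Music
------------------------------------
  1   | pizza | green | soccer | jazz
  2   | sushi | yellow | golf | pop
  3   | tacos | red | tennis | rock
  4   | pasta | blue | swimming | classical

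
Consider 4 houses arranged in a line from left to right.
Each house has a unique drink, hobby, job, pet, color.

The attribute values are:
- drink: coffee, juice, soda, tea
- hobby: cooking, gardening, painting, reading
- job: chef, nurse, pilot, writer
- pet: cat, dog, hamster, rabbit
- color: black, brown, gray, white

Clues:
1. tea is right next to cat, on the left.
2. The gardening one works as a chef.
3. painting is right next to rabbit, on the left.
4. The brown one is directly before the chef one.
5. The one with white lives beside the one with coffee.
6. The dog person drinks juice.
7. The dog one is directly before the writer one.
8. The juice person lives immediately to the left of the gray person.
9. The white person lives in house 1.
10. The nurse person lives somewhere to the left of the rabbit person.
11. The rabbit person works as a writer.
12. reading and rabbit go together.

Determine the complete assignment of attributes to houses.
Solution:

House | Drink | Hobby | Job | Pet | Color
-----------------------------------------
  1   | juice | painting | nurse | dog | white
  2   | coffee | reading | writer | rabbit | gray
  3   | tea | cooking | pilot | hamster | brown
  4   | soda | gardening | chef | cat | black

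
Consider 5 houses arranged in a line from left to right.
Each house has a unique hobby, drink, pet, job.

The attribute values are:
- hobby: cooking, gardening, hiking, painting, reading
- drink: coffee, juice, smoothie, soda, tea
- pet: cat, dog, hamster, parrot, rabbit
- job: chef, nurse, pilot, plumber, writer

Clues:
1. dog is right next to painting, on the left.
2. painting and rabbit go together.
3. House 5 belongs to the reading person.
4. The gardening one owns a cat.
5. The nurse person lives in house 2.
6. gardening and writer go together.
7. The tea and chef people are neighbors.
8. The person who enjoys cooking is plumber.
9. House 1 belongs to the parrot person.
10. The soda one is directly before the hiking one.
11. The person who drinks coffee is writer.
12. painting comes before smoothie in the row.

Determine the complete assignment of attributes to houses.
Solution:

House | Hobby | Drink | Pet | Job
---------------------------------
  1   | cooking | soda | parrot | plumber
  2   | hiking | tea | dog | nurse
  3   | painting | juice | rabbit | chef
  4   | gardening | coffee | cat | writer
  5   | reading | smoothie | hamster | pilot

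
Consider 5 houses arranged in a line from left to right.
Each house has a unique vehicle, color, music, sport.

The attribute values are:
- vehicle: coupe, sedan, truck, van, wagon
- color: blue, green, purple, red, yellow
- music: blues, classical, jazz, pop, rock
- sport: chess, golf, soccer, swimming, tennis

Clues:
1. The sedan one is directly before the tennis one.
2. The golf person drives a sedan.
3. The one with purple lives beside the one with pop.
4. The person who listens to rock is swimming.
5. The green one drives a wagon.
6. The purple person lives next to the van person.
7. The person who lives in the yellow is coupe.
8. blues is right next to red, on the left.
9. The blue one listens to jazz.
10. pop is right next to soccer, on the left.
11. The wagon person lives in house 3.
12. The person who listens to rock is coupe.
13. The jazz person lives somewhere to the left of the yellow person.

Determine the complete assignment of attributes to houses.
Solution:

House | Vehicle | Color | Music | Sport
---------------------------------------
  1   | sedan | purple | blues | golf
  2   | van | red | pop | tennis
  3   | wagon | green | classical | soccer
  4   | truck | blue | jazz | chess
  5   | coupe | yellow | rock | swimming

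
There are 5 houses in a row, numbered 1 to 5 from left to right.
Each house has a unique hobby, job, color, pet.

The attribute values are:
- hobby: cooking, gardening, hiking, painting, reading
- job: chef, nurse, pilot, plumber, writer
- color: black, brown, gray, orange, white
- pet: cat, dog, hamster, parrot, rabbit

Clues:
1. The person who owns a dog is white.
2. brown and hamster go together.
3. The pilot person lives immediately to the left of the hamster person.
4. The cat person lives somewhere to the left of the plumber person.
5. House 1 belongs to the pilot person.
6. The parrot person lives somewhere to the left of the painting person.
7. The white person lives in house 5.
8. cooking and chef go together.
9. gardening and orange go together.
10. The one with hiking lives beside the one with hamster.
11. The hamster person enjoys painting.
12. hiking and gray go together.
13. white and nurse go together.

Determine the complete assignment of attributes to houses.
Solution:

House | Hobby | Job | Color | Pet
---------------------------------
  1   | hiking | pilot | gray | parrot
  2   | painting | writer | brown | hamster
  3   | cooking | chef | black | cat
  4   | gardening | plumber | orange | rabbit
  5   | reading | nurse | white | dog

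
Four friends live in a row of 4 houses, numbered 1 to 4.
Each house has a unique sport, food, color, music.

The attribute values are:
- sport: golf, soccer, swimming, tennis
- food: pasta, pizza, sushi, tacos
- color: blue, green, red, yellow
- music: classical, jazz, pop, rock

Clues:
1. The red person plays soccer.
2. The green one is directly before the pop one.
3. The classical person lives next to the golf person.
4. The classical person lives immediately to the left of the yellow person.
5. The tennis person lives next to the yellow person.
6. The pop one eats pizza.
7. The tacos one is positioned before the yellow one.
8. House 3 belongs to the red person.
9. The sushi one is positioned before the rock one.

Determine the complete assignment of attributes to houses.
Solution:

House | Sport | Food | Color | Music
------------------------------------
  1   | tennis | tacos | green | classical
  2   | golf | pizza | yellow | pop
  3   | soccer | sushi | red | jazz
  4   | swimming | pasta | blue | rock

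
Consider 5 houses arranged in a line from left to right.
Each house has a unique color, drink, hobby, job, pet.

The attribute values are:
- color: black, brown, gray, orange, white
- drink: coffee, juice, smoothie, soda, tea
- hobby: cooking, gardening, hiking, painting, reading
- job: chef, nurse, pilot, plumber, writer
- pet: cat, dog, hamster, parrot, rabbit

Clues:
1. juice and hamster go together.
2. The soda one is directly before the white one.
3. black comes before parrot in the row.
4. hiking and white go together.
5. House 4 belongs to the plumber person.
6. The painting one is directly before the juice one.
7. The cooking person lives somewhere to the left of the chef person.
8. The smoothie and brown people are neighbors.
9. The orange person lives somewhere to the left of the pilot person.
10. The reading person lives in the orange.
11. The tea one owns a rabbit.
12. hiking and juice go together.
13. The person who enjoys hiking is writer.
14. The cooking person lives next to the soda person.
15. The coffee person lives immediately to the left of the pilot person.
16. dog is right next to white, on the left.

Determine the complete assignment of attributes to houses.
Solution:

House | Color | Drink | Hobby | Job | Pet
-----------------------------------------
  1   | black | smoothie | cooking | nurse | cat
  2   | brown | soda | painting | chef | dog
  3   | white | juice | hiking | writer | hamster
  4   | orange | coffee | reading | plumber | parrot
  5   | gray | tea | gardening | pilot | rabbit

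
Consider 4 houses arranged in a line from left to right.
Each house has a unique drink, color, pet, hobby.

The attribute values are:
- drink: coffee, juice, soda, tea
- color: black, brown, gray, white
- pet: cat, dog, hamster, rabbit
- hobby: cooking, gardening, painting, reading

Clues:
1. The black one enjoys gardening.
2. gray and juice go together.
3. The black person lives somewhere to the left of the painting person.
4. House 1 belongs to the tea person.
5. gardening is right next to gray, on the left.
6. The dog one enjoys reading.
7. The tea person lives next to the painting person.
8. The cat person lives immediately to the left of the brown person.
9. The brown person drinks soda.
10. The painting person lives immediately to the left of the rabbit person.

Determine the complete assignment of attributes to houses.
Solution:

House | Drink | Color | Pet | Hobby
-----------------------------------
  1   | tea | black | hamster | gardening
  2   | juice | gray | cat | painting
  3   | soda | brown | rabbit | cooking
  4   | coffee | white | dog | reading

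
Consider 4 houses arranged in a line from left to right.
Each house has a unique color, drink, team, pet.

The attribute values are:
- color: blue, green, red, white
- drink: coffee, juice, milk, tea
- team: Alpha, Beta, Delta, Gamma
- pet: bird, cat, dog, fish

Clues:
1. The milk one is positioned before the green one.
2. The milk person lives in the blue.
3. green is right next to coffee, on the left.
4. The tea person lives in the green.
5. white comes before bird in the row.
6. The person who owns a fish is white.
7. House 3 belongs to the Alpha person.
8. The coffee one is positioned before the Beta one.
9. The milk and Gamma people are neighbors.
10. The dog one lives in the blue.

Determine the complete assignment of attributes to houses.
Solution:

House | Color | Drink | Team | Pet
----------------------------------
  1   | blue | milk | Delta | dog
  2   | green | tea | Gamma | cat
  3   | white | coffee | Alpha | fish
  4   | red | juice | Beta | bird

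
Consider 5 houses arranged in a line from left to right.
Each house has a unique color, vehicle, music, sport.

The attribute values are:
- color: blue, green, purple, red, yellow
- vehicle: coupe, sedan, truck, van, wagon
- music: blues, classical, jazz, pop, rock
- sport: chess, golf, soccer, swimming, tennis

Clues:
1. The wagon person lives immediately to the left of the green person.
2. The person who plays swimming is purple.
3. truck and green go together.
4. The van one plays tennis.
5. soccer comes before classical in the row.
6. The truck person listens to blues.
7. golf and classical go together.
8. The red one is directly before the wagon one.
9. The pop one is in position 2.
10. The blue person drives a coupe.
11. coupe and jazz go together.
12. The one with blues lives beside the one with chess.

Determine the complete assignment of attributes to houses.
Solution:

House | Color | Vehicle | Music | Sport
---------------------------------------
  1   | red | van | rock | tennis
  2   | purple | wagon | pop | swimming
  3   | green | truck | blues | soccer
  4   | blue | coupe | jazz | chess
  5   | yellow | sedan | classical | golf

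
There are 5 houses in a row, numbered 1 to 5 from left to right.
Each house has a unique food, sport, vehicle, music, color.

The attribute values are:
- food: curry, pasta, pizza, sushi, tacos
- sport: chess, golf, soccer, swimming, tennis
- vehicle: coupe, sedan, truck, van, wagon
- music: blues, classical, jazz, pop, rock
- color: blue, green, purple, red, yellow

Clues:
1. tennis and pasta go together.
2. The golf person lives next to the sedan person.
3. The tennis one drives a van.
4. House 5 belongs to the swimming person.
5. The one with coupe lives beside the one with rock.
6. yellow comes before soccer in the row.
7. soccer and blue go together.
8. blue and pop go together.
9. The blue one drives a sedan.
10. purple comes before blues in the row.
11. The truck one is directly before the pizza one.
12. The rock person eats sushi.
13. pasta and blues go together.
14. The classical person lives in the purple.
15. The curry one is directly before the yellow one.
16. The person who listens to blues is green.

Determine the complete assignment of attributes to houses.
Solution:

House | Food | Sport | Vehicle | Music | Color
----------------------------------------------
  1   | curry | chess | coupe | classical | purple
  2   | sushi | golf | truck | rock | yellow
  3   | pizza | soccer | sedan | pop | blue
  4   | pasta | tennis | van | blues | green
  5   | tacos | swimming | wagon | jazz | red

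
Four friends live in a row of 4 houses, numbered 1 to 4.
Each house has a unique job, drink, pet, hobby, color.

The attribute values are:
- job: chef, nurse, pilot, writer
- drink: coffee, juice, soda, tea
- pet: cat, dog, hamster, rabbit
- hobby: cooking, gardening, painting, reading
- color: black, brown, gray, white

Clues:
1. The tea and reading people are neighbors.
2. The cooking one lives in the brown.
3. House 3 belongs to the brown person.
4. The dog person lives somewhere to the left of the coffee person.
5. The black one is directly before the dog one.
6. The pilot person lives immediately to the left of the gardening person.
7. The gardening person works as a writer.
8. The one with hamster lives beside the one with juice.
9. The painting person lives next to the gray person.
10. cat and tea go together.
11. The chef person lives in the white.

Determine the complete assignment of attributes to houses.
Solution:

House | Job | Drink | Pet | Hobby | Color
-----------------------------------------
  1   | pilot | soda | hamster | painting | black
  2   | writer | juice | dog | gardening | gray
  3   | nurse | tea | cat | cooking | brown
  4   | chef | coffee | rabbit | reading | white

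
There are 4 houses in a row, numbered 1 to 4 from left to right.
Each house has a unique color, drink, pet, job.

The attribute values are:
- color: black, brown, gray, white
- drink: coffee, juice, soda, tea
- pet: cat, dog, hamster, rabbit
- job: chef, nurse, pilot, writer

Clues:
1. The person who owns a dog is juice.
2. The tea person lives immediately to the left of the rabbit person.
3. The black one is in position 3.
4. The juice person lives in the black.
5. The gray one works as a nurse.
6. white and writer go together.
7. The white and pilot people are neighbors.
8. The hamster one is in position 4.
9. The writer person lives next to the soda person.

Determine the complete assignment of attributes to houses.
Solution:

House | Color | Drink | Pet | Job
---------------------------------
  1   | white | tea | cat | writer
  2   | brown | soda | rabbit | pilot
  3   | black | juice | dog | chef
  4   | gray | coffee | hamster | nurse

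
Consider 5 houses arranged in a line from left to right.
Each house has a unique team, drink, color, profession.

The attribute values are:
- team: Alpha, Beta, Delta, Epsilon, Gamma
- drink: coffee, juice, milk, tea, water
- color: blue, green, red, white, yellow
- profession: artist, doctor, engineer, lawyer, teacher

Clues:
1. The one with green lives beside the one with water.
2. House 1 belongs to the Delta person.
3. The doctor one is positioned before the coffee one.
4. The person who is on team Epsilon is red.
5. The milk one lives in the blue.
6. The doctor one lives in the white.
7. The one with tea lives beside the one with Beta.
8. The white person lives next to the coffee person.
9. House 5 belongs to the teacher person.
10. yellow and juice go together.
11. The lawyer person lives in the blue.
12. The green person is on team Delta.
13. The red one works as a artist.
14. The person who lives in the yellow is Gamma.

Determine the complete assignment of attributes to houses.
Solution:

House | Team | Drink | Color | Profession
-----------------------------------------
  1   | Delta | tea | green | engineer
  2   | Beta | water | white | doctor
  3   | Epsilon | coffee | red | artist
  4   | Alpha | milk | blue | lawyer
  5   | Gamma | juice | yellow | teacher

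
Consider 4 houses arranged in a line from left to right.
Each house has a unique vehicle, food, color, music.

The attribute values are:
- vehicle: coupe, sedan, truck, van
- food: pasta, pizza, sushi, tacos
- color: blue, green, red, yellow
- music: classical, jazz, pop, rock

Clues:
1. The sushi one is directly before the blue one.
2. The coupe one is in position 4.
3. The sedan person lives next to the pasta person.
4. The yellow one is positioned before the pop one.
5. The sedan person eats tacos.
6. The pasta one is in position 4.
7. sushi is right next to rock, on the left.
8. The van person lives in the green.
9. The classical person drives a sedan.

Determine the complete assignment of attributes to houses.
Solution:

House | Vehicle | Food | Color | Music
--------------------------------------
  1   | van | sushi | green | jazz
  2   | truck | pizza | blue | rock
  3   | sedan | tacos | yellow | classical
  4   | coupe | pasta | red | pop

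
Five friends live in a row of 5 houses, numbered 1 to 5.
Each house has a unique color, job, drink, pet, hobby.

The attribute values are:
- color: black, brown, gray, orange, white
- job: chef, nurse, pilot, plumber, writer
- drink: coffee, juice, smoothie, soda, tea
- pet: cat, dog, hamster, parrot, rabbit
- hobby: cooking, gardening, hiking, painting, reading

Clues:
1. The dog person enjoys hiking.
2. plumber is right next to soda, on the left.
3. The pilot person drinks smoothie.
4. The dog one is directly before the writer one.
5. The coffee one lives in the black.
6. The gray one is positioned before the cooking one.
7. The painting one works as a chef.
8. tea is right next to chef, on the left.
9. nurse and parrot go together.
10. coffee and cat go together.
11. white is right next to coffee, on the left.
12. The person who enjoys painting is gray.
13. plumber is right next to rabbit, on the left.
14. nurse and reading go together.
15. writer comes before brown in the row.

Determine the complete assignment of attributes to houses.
Solution:

House | Color | Job | Drink | Pet | Hobby
-----------------------------------------
  1   | orange | plumber | tea | hamster | gardening
  2   | gray | chef | soda | rabbit | painting
  3   | white | pilot | smoothie | dog | hiking
  4   | black | writer | coffee | cat | cooking
  5   | brown | nurse | juice | parrot | reading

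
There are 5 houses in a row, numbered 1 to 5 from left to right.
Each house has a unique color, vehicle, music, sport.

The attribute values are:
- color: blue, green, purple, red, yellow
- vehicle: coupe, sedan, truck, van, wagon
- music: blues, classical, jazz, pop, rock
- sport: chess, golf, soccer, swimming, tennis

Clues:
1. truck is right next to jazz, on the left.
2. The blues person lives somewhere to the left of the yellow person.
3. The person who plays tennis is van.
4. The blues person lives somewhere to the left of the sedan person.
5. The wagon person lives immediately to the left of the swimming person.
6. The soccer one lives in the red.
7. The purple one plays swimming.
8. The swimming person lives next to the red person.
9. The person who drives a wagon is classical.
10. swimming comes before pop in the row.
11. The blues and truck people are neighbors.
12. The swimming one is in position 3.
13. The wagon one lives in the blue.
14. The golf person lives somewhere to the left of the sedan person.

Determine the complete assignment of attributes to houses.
Solution:

House | Color | Vehicle | Music | Sport
---------------------------------------
  1   | green | van | rock | tennis
  2   | blue | wagon | classical | golf
  3   | purple | coupe | blues | swimming
  4   | red | truck | pop | soccer
  5   | yellow | sedan | jazz | chess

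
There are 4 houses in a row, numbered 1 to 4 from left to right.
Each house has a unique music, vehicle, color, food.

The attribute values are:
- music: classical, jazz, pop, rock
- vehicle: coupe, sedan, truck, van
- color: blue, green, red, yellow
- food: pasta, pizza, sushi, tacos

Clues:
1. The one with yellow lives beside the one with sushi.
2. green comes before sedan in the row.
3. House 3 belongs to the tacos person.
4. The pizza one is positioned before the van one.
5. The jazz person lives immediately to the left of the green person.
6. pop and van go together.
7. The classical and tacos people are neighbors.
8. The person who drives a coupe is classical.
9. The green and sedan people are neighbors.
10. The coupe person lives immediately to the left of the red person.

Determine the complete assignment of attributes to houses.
Solution:

House | Music | Vehicle | Color | Food
--------------------------------------
  1   | jazz | truck | yellow | pizza
  2   | classical | coupe | green | sushi
  3   | rock | sedan | red | tacos
  4   | pop | van | blue | pasta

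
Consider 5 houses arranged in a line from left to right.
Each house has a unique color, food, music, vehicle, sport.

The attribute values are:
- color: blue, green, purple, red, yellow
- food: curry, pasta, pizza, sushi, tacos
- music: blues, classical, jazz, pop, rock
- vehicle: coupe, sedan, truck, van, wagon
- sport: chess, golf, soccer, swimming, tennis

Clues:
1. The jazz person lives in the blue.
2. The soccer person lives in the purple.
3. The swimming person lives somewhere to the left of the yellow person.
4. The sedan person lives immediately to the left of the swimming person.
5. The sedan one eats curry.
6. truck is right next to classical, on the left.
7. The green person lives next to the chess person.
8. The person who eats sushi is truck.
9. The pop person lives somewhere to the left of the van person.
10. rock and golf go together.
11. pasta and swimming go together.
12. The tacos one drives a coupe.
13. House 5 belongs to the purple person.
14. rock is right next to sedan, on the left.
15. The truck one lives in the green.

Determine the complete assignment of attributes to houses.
Solution:

House | Color | Food | Music | Vehicle | Sport
----------------------------------------------
  1   | green | sushi | rock | truck | golf
  2   | red | curry | classical | sedan | chess
  3   | blue | pasta | jazz | wagon | swimming
  4   | yellow | tacos | pop | coupe | tennis
  5   | purple | pizza | blues | van | soccer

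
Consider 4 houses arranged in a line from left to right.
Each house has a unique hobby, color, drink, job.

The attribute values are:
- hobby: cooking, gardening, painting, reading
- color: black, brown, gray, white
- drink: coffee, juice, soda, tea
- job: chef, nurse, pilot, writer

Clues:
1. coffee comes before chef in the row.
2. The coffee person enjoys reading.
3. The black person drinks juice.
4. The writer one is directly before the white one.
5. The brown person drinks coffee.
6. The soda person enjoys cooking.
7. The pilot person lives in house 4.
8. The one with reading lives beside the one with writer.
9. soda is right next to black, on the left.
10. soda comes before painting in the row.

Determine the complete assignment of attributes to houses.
Solution:

House | Hobby | Color | Drink | Job
-----------------------------------
  1   | reading | brown | coffee | nurse
  2   | gardening | gray | tea | writer
  3   | cooking | white | soda | chef
  4   | painting | black | juice | pilot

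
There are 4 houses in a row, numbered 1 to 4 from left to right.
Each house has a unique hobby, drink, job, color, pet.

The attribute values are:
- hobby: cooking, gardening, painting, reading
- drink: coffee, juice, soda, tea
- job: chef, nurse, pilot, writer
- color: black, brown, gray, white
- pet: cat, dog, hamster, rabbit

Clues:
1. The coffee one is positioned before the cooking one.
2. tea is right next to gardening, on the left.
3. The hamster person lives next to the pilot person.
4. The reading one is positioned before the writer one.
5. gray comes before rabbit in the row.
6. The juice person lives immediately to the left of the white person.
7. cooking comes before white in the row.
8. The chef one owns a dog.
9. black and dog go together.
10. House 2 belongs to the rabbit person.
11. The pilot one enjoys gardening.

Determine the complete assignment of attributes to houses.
Solution:

House | Hobby | Drink | Job | Color | Pet
-----------------------------------------
  1   | reading | tea | nurse | gray | hamster
  2   | gardening | coffee | pilot | brown | rabbit
  3   | cooking | juice | chef | black | dog
  4   | painting | soda | writer | white | cat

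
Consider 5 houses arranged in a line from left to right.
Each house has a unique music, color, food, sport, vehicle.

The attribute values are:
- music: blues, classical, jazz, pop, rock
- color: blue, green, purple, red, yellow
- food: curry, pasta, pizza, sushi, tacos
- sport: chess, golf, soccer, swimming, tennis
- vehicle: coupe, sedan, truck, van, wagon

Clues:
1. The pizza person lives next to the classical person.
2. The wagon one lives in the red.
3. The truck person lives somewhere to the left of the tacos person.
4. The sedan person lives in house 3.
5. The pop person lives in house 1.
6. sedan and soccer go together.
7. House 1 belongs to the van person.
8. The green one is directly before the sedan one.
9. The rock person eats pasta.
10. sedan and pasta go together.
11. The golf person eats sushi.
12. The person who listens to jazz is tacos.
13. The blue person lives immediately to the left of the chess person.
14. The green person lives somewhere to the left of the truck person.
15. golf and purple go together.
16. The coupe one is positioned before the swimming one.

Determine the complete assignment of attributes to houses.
Solution:

House | Music | Color | Food | Sport | Vehicle
----------------------------------------------
  1   | pop | blue | pizza | tennis | van
  2   | classical | green | curry | chess | coupe
  3   | rock | yellow | pasta | soccer | sedan
  4   | blues | purple | sushi | golf | truck
  5   | jazz | red | tacos | swimming | wagon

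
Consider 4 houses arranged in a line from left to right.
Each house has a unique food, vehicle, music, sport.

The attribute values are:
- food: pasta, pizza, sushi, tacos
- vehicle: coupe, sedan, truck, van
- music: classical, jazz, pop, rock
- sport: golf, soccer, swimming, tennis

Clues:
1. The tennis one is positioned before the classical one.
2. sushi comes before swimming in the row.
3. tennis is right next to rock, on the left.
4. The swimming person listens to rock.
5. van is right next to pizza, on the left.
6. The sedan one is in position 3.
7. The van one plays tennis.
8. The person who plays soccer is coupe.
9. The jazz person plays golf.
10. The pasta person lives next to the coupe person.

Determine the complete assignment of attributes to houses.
Solution:

House | Food | Vehicle | Music | Sport
--------------------------------------
  1   | sushi | van | pop | tennis
  2   | pizza | truck | rock | swimming
  3   | pasta | sedan | jazz | golf
  4   | tacos | coupe | classical | soccer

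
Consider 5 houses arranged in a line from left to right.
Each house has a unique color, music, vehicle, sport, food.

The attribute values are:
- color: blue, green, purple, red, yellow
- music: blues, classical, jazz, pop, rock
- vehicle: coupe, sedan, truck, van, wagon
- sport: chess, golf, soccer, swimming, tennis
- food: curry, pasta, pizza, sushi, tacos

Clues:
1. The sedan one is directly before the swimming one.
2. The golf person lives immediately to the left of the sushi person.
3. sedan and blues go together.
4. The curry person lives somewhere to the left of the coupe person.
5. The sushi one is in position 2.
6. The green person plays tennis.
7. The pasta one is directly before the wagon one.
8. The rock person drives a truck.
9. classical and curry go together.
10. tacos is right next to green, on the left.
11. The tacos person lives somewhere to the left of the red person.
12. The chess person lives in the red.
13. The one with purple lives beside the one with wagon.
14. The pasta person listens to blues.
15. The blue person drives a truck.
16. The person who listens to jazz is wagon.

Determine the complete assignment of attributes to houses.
Solution:

House | Color | Music | Vehicle | Sport | Food
----------------------------------------------
  1   | purple | blues | sedan | golf | pasta
  2   | yellow | jazz | wagon | swimming | sushi
  3   | blue | rock | truck | soccer | tacos
  4   | green | classical | van | tennis | curry
  5   | red | pop | coupe | chess | pizza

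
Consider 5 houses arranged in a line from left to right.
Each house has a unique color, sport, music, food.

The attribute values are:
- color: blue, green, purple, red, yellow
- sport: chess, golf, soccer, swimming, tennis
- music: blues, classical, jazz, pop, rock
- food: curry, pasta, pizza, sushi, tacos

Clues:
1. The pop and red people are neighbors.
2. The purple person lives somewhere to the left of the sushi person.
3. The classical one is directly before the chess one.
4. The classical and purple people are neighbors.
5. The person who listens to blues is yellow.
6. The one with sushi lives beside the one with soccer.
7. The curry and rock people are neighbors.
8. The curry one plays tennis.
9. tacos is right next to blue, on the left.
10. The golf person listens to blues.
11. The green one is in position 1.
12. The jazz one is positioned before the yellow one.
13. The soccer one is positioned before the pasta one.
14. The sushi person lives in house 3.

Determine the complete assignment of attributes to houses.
Solution:

House | Color | Sport | Music | Food
------------------------------------
  1   | green | tennis | classical | curry
  2   | purple | chess | rock | tacos
  3   | blue | swimming | pop | sushi
  4   | red | soccer | jazz | pizza
  5   | yellow | golf | blues | pasta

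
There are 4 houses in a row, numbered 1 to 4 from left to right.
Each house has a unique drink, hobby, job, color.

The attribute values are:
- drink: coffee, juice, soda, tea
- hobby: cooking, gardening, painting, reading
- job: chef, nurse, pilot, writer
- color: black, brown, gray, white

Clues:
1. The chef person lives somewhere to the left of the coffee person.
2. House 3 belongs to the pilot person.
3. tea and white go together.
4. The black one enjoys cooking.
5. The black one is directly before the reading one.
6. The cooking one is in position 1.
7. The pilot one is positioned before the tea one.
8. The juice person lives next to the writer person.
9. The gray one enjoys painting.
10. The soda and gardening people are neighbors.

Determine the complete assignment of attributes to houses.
Solution:

House | Drink | Hobby | Job | Color
-----------------------------------
  1   | juice | cooking | chef | black
  2   | coffee | reading | writer | brown
  3   | soda | painting | pilot | gray
  4   | tea | gardening | nurse | white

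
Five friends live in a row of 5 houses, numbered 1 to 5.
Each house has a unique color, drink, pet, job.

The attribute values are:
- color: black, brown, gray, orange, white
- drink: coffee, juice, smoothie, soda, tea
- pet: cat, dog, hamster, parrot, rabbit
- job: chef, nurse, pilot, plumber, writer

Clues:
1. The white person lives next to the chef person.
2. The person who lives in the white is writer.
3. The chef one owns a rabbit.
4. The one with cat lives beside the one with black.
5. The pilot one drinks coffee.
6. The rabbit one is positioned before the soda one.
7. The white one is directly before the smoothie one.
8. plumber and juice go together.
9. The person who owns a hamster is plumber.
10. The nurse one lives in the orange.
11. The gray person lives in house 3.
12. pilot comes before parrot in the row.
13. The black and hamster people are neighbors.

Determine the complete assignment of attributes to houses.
Solution:

House | Color | Drink | Pet | Job
---------------------------------
  1   | white | tea | cat | writer
  2   | black | smoothie | rabbit | chef
  3   | gray | juice | hamster | plumber
  4   | brown | coffee | dog | pilot
  5   | orange | soda | parrot | nurse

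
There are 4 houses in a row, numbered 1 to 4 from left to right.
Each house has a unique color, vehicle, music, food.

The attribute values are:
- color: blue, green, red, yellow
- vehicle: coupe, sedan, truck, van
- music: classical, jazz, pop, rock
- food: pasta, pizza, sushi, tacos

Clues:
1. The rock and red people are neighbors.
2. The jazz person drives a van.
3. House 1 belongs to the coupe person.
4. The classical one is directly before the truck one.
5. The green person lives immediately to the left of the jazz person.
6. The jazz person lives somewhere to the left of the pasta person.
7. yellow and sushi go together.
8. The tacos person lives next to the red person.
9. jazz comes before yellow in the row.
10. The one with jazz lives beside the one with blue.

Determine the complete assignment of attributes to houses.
Solution:

House | Color | Vehicle | Music | Food
--------------------------------------
  1   | green | coupe | rock | tacos
  2   | red | van | jazz | pizza
  3   | blue | sedan | classical | pasta
  4   | yellow | truck | pop | sushi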